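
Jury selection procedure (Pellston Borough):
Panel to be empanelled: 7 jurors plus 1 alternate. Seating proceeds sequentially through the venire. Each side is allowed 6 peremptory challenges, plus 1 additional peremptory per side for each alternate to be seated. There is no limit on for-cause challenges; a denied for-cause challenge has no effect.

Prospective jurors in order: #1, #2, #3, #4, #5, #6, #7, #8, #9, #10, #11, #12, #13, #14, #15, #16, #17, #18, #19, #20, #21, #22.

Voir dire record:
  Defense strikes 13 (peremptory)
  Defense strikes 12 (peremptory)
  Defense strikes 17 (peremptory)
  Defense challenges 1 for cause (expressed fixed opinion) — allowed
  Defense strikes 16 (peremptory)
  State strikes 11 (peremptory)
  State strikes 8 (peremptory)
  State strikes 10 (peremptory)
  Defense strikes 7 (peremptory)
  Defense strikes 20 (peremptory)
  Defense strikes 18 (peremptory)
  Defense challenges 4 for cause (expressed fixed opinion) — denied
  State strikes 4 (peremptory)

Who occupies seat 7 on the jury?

15

Removed: #1, #4, #7, #8, #10, #11, #12, #13, #16, #17, #18, #20.
Seating in order: seats 1–7 → #2, #3, #5, #6, #9, #14, #15; alternates → #19.
So seat 7 is #15.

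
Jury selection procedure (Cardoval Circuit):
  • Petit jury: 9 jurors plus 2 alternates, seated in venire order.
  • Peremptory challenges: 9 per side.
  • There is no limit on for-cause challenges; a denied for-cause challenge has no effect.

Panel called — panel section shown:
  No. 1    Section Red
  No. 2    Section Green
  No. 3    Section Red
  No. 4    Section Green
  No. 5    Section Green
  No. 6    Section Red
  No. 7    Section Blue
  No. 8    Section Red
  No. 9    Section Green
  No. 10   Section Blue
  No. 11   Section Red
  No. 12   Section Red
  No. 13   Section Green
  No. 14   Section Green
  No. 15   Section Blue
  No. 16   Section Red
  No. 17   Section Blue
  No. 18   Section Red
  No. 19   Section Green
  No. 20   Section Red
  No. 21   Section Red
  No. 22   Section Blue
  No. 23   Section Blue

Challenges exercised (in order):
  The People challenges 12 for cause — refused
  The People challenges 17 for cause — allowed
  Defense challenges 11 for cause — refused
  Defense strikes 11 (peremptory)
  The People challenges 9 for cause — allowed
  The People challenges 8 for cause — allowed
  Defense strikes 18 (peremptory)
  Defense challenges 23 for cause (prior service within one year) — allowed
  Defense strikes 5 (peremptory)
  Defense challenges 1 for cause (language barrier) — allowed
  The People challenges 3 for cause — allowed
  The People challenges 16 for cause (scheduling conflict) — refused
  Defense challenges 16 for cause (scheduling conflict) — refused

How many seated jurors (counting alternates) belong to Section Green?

5

Removed: #1, #3, #5, #8, #9, #11, #17, #18, #23.
Seated (11 incl. alternates): #2, #4, #6, #7, #10, #12, #13, #14, #15, #16, #19.
Of those, in Section Green: #2, #4, #13, #14, #19 → 5.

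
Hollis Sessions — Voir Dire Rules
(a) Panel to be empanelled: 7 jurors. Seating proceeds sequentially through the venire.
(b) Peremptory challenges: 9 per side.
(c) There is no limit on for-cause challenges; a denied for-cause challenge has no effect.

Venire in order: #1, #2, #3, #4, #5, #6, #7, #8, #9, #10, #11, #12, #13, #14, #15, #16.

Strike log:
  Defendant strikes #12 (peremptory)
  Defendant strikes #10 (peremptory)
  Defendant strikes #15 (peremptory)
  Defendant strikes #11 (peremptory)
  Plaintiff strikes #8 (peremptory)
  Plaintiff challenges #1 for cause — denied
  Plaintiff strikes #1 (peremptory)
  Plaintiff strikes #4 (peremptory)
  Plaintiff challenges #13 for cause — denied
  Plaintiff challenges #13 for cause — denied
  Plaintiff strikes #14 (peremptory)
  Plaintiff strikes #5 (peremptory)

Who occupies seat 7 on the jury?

16

Removed: #1, #4, #5, #8, #10, #11, #12, #14, #15. (#13 stays — for-cause denied.)
Filling seats in venire order through position 7: #2, #3, #6, #7, #9, #13, #16.
So seat 7 is #16.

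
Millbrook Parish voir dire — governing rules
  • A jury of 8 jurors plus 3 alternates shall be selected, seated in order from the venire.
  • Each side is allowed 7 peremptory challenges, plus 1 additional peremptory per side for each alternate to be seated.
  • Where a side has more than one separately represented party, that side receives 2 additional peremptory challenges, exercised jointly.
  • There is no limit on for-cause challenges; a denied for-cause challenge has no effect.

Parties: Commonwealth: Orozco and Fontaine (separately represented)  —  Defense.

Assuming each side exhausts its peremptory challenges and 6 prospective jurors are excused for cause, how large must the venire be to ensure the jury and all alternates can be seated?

39

Seats to fill: 8 + 3 alternates = 11.
Peremptories — Commonwealth: 7 + 1×3 + 2 = 12; Defense: 7 + 1×3 = 10; total 22.
For-cause removals: 6.
Minimum venire: 11 + 22 + 6 = 39.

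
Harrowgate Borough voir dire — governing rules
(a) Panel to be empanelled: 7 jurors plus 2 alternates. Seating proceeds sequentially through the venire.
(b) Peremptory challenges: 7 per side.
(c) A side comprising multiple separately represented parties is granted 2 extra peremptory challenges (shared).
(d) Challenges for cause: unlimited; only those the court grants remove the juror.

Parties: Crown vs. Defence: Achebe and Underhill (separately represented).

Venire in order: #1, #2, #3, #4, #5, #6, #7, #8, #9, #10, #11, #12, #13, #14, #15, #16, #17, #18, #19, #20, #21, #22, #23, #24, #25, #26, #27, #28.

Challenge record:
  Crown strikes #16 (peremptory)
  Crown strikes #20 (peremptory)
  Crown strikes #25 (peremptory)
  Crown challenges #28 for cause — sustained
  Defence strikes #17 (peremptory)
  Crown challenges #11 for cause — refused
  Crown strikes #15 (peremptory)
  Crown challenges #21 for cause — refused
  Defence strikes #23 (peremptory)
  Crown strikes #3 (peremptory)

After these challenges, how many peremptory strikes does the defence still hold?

7

Defence allotment: 7 base + 2 multi-party = 9.
Defence peremptories used: #17, #23 — 2.
Remaining: 9 − 2 = 7.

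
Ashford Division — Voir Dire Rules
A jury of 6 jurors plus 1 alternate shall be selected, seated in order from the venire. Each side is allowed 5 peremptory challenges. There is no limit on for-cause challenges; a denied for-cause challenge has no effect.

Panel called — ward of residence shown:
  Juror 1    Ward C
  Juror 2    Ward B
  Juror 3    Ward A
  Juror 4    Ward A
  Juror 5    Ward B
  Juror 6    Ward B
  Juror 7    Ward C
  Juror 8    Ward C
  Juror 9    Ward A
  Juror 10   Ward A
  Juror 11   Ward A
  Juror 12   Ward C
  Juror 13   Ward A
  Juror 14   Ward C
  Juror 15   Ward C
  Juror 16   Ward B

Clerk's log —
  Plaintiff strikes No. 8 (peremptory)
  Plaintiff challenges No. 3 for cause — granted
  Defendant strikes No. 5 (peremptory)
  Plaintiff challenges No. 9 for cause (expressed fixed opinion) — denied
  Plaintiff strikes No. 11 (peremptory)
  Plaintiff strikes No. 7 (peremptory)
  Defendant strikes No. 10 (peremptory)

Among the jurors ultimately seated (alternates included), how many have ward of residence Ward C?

2

Removed: #3, #5, #7, #8, #10, #11.
Seated (7 incl. alternates): #1, #2, #4, #6, #9, #12, #13.
Of those, in Ward C: #1, #12 → 2.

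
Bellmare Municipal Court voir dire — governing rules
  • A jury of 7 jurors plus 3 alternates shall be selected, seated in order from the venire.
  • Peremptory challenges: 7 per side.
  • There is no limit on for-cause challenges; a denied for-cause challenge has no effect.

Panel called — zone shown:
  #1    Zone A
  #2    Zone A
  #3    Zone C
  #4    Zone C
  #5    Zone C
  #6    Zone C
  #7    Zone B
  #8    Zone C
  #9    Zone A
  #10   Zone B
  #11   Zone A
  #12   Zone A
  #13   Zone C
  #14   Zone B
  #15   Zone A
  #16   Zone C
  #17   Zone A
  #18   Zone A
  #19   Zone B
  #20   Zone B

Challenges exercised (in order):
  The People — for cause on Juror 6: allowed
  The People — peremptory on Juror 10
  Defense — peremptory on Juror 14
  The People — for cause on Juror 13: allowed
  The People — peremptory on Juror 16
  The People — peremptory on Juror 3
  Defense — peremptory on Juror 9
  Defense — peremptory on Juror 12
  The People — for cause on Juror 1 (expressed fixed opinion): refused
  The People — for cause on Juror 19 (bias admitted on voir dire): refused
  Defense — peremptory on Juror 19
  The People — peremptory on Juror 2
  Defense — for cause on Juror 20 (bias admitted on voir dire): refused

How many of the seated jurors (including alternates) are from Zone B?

Removed: #2, #3, #6, #9, #10, #12, #13, #14, #16, #19.
Seated (10 incl. alternates): #1, #4, #5, #7, #8, #11, #15, #17, #18, #20.
Of those, in Zone B: #7, #20 → 2.

2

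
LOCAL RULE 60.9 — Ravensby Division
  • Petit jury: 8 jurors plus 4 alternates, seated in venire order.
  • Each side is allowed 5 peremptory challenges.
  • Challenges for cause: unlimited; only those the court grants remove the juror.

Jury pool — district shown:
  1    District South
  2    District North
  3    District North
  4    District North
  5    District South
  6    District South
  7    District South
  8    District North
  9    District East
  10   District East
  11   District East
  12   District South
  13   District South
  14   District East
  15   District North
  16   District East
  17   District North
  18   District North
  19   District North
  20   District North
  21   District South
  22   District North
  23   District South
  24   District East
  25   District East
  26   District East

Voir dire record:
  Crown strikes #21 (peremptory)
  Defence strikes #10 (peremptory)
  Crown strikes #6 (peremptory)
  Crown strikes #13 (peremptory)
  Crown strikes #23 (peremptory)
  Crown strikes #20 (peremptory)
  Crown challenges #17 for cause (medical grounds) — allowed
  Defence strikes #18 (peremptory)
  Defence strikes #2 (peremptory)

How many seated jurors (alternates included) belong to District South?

Removed: #2, #6, #10, #13, #17, #18, #20, #21, #23.
Seated (12 incl. alternates): #1, #3, #4, #5, #7, #8, #9, #11, #12, #14, #15, #16.
Of those, in District South: #1, #5, #7, #12 → 4.

4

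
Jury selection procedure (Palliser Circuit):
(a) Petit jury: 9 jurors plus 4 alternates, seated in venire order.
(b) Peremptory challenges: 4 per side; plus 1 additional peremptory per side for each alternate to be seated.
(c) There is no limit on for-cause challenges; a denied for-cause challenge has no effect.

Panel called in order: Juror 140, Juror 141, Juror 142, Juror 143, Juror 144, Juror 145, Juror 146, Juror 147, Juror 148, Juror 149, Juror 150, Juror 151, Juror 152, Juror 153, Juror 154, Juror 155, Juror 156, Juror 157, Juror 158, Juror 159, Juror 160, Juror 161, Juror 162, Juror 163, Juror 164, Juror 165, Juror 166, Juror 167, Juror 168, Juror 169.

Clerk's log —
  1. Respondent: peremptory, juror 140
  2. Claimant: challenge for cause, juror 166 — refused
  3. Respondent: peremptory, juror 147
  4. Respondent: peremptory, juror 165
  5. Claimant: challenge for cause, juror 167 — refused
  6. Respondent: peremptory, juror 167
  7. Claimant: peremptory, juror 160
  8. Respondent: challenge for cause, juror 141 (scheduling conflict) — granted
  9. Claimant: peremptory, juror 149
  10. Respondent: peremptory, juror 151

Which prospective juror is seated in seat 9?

153

Removed: #140, #141, #147, #149, #151, #160, #165, #167. (#166 stays — for-cause denied.)
Seating in order: seats 1–9 → #142, #143, #144, #145, #146, #148, #150, #152, #153; alternates → #154, #155, #156, #157.
So seat 9 is #153.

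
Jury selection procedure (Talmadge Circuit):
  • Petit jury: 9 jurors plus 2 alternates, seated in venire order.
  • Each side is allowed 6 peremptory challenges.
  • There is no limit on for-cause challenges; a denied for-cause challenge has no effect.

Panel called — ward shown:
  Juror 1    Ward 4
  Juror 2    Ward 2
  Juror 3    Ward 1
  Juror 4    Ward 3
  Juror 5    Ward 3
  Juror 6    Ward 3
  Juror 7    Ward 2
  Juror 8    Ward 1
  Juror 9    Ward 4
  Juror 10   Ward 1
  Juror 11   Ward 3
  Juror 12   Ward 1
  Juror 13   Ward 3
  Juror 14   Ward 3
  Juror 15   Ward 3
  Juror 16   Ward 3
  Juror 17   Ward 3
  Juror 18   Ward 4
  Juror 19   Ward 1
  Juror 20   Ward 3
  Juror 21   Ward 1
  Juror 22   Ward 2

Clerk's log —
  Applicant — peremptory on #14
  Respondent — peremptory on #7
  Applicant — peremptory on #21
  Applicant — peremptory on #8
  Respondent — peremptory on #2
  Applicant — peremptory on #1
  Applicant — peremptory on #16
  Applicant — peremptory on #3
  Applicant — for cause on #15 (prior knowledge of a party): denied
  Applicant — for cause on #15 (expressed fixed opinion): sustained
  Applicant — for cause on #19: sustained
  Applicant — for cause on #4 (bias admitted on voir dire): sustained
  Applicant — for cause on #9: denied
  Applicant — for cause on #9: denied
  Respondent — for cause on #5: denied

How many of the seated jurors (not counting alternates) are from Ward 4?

2

Removed: #1, #2, #3, #4, #7, #8, #14, #15, #16, #19, #21.
Seated jurors 1–9: #5, #6, #9, #10, #11, #12, #13, #17, #18 (alternates #20, #22 not counted).
Of those, in Ward 4: #9, #18 → 2.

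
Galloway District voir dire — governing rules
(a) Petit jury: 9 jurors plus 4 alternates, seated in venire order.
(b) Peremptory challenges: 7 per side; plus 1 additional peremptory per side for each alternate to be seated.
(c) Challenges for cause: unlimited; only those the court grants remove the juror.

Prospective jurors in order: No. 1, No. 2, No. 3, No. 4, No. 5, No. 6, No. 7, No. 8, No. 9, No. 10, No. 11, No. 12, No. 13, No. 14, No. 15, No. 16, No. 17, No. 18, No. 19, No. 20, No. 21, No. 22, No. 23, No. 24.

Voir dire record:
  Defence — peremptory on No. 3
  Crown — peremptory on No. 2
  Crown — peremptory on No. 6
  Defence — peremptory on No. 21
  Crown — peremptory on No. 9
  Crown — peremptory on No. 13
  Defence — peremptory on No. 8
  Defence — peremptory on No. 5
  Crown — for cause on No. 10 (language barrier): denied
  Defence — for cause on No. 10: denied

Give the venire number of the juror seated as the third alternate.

19

Removed: #2, #3, #5, #6, #8, #9, #13, #21. (#10 stays — for-cause denied.)
Seating in order: seats 1–9 → #1, #4, #7, #10, #11, #12, #14, #15, #16; alternates → #17, #18, #19, #20.
So alternate 3 is #19.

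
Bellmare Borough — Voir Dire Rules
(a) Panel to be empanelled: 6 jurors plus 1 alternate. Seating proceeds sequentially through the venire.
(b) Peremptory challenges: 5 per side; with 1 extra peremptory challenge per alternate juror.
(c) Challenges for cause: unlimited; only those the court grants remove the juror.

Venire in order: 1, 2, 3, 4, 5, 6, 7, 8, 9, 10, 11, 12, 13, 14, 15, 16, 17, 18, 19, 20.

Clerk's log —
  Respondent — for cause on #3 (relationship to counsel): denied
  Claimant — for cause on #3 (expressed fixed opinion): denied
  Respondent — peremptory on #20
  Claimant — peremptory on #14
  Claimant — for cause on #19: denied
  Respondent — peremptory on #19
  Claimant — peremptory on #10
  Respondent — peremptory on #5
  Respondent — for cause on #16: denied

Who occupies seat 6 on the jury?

7

Removed: #5, #10, #14, #19, #20. (#3, #16 stay — for-cause denied.)
Seating in order: seats 1–6 → #1, #2, #3, #4, #6, #7; alternates → #8.
So seat 6 is #7.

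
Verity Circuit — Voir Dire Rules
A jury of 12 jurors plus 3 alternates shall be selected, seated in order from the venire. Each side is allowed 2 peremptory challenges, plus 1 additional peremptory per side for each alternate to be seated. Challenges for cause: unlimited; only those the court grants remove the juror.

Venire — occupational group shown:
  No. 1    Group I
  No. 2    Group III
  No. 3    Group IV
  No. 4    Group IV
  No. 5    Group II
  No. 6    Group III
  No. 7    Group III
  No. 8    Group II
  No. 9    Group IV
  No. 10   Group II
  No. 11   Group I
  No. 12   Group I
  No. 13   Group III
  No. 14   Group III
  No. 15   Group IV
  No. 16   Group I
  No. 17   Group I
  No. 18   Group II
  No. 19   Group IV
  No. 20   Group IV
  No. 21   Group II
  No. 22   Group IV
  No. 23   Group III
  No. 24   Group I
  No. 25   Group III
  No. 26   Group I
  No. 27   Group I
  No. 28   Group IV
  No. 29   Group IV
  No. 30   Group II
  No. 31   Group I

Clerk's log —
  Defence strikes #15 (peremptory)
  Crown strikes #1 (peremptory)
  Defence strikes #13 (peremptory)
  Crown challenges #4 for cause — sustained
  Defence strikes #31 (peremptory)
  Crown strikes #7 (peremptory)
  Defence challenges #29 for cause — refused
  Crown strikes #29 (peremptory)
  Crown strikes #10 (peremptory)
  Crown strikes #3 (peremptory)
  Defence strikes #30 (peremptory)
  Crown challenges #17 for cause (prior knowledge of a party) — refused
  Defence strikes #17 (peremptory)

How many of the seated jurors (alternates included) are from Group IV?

4

Removed: #1, #3, #4, #7, #10, #13, #15, #17, #29, #30, #31.
Seated (15 incl. alternates): #2, #5, #6, #8, #9, #11, #12, #14, #16, #18, #19, #20, #21, #22, #23.
Of those, in Group IV: #9, #19, #20, #22 → 4.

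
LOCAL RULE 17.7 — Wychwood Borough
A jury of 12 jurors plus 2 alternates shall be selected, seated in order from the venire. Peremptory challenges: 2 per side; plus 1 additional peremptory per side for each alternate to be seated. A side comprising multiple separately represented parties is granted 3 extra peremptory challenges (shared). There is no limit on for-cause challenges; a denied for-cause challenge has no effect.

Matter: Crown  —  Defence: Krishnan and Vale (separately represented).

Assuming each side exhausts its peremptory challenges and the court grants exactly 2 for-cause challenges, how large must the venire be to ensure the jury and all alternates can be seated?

27

Seats to fill: 12 + 2 alternates = 14.
Peremptories — Crown: 2 + 1×2 = 4; Defence: 2 + 1×2 + 3 = 7; total 11.
For-cause removals: 2.
Minimum venire: 14 + 11 + 2 = 27.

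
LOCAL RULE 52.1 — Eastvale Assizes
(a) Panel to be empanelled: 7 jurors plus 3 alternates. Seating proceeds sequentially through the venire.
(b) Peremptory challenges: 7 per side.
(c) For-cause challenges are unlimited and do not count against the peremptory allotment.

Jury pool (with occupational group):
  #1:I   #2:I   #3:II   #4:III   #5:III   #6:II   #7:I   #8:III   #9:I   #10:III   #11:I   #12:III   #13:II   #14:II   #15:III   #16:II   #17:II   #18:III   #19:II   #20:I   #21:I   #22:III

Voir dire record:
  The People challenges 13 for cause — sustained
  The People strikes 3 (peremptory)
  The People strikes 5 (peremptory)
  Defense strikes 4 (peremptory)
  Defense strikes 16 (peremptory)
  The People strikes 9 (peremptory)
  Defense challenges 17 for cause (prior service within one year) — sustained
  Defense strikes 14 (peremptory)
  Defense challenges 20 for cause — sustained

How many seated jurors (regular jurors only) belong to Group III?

2

Removed: #3, #4, #5, #9, #13, #14, #16, #17, #20.
Seated jurors 1–7: #1, #2, #6, #7, #8, #10, #11 (alternates #12, #15, #18 not counted).
Of those, in Group III: #8, #10 → 2.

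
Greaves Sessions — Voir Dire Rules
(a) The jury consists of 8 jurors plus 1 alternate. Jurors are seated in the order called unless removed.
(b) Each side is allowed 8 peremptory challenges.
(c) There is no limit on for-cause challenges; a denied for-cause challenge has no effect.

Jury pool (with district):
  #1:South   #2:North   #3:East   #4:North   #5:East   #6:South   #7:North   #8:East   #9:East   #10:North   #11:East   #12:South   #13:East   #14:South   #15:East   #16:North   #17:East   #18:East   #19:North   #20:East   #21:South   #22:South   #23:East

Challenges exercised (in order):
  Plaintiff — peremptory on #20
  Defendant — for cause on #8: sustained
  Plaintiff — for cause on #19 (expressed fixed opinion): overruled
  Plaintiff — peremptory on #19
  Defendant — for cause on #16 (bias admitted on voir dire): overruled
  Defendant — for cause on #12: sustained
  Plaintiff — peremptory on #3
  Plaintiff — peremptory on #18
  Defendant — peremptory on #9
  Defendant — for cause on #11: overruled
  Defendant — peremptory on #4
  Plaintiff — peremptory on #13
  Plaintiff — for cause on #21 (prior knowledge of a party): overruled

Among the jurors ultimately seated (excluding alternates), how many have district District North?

Removed: #3, #4, #8, #9, #12, #13, #18, #19, #20.
Seated jurors 1–8: #1, #2, #5, #6, #7, #10, #11, #14 (alternates #15 not counted).
Of those, in District North: #2, #7, #10 → 3.

3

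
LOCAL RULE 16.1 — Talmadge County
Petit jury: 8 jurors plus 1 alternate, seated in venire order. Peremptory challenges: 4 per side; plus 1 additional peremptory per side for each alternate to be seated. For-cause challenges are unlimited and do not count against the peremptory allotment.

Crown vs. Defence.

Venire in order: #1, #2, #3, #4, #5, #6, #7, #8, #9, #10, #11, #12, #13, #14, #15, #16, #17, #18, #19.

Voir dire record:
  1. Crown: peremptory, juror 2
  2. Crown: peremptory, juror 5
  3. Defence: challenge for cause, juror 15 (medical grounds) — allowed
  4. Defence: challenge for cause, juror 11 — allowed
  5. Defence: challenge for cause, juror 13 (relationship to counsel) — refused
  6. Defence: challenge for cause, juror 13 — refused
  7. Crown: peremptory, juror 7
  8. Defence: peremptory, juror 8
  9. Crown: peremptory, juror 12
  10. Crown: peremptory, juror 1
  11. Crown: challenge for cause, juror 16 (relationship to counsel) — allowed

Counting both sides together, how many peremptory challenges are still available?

4

Crown allotment: 4 base + 1 × 1 alternate = 5. Defence allotment: 4 base + 1 × 1 alternate = 5.
Crown peremptories used: #2, #5, #7, #12, #1 — 5 (the for-cause on #16 doesn't count).
Defence peremptories used: #8 — 1 (for-cause on #15, #11, #13, #13 don't count).
Remaining: (5 − 5) + (5 − 1) = 4.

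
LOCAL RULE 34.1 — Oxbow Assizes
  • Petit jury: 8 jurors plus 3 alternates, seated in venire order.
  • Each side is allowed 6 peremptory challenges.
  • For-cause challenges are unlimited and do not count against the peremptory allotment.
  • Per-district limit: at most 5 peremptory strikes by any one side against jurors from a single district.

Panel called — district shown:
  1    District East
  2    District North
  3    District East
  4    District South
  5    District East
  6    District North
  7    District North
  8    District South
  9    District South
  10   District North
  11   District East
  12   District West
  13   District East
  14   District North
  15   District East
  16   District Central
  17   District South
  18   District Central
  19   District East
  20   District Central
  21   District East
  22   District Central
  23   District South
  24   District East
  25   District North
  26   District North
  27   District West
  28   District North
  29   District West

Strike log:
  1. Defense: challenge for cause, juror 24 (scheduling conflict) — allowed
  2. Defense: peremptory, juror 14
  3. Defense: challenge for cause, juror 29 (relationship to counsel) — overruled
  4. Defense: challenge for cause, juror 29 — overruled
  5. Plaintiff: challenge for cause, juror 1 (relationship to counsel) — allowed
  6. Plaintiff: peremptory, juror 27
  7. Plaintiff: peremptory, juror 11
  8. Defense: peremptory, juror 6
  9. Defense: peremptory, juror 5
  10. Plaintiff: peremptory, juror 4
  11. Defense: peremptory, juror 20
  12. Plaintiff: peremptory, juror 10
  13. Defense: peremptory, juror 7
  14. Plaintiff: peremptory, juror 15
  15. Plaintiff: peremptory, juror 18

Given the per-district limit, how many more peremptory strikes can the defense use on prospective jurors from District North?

Defense peremptories so far: #14, #6, #5, #20, #7 — 5 of 6 used, 1 left overall.
Against District North: #14, #6, #7 — 3 used; per-district cap 5 leaves 2.
Binding limit: min(1, 2) = 1.

1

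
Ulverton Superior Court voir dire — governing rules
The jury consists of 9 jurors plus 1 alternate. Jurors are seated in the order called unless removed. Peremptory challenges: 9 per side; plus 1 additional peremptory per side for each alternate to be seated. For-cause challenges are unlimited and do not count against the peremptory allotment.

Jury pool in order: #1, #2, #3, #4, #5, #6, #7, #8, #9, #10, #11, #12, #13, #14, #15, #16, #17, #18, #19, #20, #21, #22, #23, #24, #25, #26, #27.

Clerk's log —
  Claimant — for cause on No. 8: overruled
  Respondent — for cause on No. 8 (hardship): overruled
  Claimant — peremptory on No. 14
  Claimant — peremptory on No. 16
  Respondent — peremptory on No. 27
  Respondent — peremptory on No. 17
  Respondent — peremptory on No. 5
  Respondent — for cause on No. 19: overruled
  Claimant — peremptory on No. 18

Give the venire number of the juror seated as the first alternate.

Removed: #5, #14, #16, #17, #18, #27. (#8, #19 stay — for-cause denied.)
Seating in order: seats 1–9 → #1, #2, #3, #4, #6, #7, #8, #9, #10; alternates → #11.
So alternate 1 is #11.

11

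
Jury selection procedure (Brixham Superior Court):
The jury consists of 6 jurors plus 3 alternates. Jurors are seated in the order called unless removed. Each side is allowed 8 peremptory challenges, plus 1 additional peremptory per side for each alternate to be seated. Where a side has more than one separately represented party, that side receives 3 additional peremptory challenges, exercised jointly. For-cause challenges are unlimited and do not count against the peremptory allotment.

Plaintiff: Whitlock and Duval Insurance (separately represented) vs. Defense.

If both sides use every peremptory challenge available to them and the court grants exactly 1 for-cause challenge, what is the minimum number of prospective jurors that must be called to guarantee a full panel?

35

Seats to fill: 6 + 3 alternates = 9.
Peremptories — Plaintiff: 8 + 1×3 + 3 = 14; Defense: 8 + 1×3 = 11; total 25.
For-cause removals: 1.
Minimum venire: 9 + 25 + 1 = 35.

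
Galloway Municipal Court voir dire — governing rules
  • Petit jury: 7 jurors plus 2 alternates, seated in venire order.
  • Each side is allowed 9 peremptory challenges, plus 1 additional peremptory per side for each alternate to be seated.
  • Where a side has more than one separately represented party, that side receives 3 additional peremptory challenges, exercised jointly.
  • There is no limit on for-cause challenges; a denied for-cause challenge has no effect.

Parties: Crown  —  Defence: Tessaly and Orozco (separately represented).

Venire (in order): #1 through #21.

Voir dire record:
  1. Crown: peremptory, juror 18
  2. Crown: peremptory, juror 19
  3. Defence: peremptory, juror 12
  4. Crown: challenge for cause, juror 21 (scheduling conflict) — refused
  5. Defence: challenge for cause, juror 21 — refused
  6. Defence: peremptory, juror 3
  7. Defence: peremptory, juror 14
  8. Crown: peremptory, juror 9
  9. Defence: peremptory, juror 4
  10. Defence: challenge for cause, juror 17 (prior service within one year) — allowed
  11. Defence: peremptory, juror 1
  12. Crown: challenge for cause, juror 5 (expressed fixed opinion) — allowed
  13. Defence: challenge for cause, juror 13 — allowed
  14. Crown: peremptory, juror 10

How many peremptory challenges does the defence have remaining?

Defence allotment: 9 base + 1 × 2 alternates + 3 multi-party = 14.
Defence peremptories used: #12, #3, #14, #4, #1 — 5 (for-cause on #21, #17, #13 don't count).
Remaining: 14 − 5 = 9.

9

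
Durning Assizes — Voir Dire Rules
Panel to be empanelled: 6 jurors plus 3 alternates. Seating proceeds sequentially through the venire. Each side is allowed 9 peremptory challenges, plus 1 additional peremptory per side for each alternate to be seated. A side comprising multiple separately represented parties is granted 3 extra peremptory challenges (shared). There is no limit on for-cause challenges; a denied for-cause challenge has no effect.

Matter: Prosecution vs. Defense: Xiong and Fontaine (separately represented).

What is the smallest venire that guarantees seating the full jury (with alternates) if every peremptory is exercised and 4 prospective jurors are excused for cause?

40

Seats to fill: 6 + 3 alternates = 9.
Peremptories — Prosecution: 9 + 1×3 = 12; Defense: 9 + 1×3 + 3 = 15; total 27.
For-cause removals: 4.
Minimum venire: 9 + 27 + 4 = 40.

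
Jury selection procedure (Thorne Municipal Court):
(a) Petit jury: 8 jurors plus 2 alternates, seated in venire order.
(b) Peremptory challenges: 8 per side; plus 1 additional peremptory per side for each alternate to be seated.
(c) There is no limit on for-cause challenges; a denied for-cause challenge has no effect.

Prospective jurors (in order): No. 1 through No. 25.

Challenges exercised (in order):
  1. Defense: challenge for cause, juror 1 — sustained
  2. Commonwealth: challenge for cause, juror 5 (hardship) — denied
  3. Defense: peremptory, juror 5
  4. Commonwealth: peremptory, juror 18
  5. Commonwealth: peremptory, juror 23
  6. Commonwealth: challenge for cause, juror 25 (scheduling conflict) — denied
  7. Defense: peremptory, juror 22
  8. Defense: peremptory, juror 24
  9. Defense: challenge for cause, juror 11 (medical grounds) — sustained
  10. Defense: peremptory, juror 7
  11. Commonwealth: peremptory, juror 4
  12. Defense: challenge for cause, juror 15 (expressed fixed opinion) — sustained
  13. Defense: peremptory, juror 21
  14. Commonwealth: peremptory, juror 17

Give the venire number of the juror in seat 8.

Removed: #1, #4, #5, #7, #11, #15, #17, #18, #21, #22, #23, #24. (#25 stays — for-cause denied.)
Filling seats in venire order through position 8: #2, #3, #6, #8, #9, #10, #12, #13.
So seat 8 is #13.

13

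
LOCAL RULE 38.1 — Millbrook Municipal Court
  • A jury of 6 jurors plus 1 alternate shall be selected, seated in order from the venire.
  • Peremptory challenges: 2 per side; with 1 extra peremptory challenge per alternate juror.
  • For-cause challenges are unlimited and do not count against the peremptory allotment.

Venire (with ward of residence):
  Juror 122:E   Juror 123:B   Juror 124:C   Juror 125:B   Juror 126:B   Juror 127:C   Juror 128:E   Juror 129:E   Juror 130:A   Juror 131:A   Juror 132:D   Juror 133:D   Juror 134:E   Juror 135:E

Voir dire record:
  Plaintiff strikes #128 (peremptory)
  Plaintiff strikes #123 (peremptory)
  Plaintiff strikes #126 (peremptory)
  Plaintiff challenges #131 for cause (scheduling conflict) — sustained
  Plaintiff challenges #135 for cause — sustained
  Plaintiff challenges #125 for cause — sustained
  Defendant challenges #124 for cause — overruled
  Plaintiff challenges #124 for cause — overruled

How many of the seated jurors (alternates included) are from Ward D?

Removed: #123, #125, #126, #128, #131, #135.
Seated (7 incl. alternates): #122, #124, #127, #129, #130, #132, #133.
Of those, in Ward D: #132, #133 → 2.

2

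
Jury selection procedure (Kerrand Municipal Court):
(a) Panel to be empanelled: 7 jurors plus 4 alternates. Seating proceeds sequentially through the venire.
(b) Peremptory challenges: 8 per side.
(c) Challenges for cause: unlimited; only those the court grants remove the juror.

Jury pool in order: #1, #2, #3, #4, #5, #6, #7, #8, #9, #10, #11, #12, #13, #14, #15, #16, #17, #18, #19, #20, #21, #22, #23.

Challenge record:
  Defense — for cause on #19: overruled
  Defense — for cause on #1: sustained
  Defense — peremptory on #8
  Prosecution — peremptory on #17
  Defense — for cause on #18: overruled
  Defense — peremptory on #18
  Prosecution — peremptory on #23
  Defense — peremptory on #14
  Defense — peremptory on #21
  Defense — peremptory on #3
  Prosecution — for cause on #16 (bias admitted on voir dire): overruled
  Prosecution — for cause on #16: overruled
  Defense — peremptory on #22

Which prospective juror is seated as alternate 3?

Removed: #1, #3, #8, #14, #17, #18, #21, #22, #23. (#16, #19 stay — for-cause denied.)
Filling seats in venire order through position 10: #2, #4, #5, #6, #7, #9, #10, #11, #12, #13.
So alternate 3 is #13.

13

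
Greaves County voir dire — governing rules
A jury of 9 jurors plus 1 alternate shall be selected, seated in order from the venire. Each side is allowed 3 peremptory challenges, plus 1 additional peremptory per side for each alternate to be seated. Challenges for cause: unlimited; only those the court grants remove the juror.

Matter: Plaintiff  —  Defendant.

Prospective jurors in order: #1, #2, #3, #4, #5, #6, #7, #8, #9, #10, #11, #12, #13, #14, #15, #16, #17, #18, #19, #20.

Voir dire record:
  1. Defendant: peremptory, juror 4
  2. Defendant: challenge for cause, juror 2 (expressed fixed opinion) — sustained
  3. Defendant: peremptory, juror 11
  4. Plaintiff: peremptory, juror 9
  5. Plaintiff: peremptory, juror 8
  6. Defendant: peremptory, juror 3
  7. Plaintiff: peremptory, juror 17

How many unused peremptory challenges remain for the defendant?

1

Defendant allotment: 3 base + 1 × 1 alternate = 4.
Defendant peremptories used: #4, #11, #3 — 3 (the for-cause on #2 doesn't count).
Remaining: 4 − 3 = 1.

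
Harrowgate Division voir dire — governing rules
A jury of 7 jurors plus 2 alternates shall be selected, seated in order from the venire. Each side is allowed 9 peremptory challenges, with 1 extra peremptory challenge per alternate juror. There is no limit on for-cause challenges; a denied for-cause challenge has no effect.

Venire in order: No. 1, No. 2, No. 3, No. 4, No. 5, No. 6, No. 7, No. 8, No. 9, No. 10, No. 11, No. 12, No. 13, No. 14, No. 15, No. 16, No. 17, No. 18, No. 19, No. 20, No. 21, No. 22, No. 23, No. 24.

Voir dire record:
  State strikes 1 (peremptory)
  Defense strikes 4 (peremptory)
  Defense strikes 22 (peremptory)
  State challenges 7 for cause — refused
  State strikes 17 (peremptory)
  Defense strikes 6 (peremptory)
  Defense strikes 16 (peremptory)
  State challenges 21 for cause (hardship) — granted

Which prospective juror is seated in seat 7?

Removed: #1, #4, #6, #16, #17, #21, #22. (#7 stays — for-cause denied.)
Seating in order: seats 1–7 → #2, #3, #5, #7, #8, #9, #10; alternates → #11, #12.
So seat 7 is #10.

10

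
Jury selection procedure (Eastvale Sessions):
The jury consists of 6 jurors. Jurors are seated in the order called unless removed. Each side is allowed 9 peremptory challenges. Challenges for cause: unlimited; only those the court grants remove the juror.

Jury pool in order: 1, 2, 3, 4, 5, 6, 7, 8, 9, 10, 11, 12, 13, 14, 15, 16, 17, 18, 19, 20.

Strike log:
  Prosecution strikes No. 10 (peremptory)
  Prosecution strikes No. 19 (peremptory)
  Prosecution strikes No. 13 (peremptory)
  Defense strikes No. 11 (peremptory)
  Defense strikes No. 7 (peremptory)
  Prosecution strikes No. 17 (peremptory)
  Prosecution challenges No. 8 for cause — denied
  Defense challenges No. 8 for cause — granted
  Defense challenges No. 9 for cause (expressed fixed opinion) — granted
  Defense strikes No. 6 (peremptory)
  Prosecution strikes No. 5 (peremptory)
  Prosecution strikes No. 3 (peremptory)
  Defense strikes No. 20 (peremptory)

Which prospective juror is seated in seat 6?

Removed: #3, #5, #6, #7, #8, #9, #10, #11, #13, #17, #19, #20.
Seating in order: seats 1–6 → #1, #2, #4, #12, #14, #15.
So seat 6 is #15.

15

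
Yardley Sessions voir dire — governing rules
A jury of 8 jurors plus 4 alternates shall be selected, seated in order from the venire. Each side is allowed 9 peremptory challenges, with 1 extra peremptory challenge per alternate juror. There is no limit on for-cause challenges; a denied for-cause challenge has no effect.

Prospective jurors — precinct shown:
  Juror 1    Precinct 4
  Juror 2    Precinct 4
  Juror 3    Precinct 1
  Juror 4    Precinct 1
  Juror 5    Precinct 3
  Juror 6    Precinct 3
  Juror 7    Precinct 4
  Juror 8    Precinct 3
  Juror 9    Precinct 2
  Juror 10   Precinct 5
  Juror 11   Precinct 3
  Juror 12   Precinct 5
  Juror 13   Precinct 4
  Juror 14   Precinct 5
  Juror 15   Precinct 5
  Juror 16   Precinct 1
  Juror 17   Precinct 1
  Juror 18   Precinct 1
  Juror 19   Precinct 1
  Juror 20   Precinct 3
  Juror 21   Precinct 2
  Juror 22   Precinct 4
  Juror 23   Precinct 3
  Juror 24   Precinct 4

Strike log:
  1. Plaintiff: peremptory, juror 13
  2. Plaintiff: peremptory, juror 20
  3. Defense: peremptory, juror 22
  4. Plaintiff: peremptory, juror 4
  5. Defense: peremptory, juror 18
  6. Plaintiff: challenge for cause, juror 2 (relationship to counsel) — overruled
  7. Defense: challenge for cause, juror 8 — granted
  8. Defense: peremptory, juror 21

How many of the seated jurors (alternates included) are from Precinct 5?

Removed: #4, #8, #13, #18, #20, #21, #22.
Seated (12 incl. alternates): #1, #2, #3, #5, #6, #7, #9, #10, #11, #12, #14, #15.
Of those, in Precinct 5: #10, #12, #14, #15 → 4.

4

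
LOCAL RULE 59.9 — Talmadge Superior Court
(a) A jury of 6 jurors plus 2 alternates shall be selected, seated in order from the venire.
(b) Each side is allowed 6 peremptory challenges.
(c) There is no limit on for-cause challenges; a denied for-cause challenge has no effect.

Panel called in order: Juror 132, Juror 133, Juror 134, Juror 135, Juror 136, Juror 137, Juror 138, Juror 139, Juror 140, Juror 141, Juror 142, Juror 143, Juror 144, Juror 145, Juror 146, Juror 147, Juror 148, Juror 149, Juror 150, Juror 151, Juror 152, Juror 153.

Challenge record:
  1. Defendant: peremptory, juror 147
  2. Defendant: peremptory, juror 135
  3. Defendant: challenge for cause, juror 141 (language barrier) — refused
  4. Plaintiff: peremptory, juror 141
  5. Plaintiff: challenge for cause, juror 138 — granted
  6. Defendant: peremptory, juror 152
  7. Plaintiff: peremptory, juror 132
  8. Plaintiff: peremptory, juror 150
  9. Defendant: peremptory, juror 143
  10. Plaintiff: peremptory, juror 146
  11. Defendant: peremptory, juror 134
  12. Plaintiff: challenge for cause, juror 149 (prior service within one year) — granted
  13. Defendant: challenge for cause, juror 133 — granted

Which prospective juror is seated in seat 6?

Removed: #132, #133, #134, #135, #138, #141, #143, #146, #147, #149, #150, #152.
Seating in order: seats 1–6 → #136, #137, #139, #140, #142, #144; alternates → #145, #148.
So seat 6 is #144.

144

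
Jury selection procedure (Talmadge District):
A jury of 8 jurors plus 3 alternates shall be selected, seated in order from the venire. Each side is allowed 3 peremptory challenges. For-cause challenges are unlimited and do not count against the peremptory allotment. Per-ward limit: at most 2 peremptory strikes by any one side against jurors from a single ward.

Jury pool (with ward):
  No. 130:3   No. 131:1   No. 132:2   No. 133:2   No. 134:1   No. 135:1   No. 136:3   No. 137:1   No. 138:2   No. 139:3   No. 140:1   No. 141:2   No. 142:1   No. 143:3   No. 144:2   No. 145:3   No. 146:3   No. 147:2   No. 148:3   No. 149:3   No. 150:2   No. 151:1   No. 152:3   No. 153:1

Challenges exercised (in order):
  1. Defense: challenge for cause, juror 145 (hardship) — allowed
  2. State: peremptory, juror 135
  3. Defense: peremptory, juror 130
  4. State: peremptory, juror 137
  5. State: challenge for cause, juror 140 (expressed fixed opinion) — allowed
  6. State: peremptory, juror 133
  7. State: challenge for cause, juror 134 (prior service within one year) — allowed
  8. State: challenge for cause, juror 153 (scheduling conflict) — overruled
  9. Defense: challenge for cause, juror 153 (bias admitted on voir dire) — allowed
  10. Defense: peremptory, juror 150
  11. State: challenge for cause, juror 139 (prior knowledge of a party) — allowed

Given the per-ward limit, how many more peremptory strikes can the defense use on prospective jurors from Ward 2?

Defense peremptories so far: #130, #150 — 2 of 3 used, 1 left overall.
Against Ward 2: #150 — 1 used; per-ward cap 2 leaves 1.
Binding limit: min(1, 1) = 1.

1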